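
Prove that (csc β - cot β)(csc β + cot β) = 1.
LHS = csc²β - cot²β = (1 + cot²β) - cot²β = 1 = RHS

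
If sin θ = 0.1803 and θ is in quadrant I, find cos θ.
cos θ = 0.9836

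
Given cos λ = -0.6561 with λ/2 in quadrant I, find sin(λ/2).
sin(λ/2) = ±√((1 - cos λ)/2); positive since λ/2 ∈ QI, so sin(λ/2) = 0.91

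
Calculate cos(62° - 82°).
cos(62° - 82°) = cos 62° cos 82° + sin 62° sin 82° = 0.9397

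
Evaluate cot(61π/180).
cot(61π/180) = 0.5543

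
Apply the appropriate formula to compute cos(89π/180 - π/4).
cos(89π/180 - π/4) = cos 89π/180 cos π/4 + sin 89π/180 sin π/4 = 0.7193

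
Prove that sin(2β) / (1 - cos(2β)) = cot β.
LHS = 2 sin β cos β / (2sin²β) = cos β/sin β = cot β = RHS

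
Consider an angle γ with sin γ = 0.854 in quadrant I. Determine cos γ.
cos γ = √(1 - sin²γ) = 0.5203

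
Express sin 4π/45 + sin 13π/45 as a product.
sin 4π/45 + sin 13π/45 = 2 sin(17π/90) cos(-π/10)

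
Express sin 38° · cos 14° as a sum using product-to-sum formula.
sin 38° cos 14° = (1/2)[sin(38°+14°) + sin(38°-14°)]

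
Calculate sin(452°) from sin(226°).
sin(452°) = 2 sin 226° cos 226° = 0.9994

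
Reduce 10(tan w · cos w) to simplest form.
10(tan w · cos w) = 10(sin w) (using Quotient identity)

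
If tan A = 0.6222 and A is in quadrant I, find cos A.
cos A = 0.8491 (using tan²A + 1 = sec²A)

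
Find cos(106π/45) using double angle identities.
cos(106π/45) = cos²53π/45 - sin²53π/45 = 0.4384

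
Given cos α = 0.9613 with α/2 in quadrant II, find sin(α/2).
sin(α/2) = ±√((1 - cos α)/2); positive since α/2 ∈ QII, so sin(α/2) = 0.1391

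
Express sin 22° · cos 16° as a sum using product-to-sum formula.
sin 22° cos 16° = (1/2)[sin(22°+16°) + sin(22°-16°)]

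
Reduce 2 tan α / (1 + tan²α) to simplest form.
2 tan α / (1 + tan²α) = sin(2α) (using Double angle)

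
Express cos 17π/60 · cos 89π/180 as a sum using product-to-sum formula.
cos 17π/60 cos 89π/180 = (1/2)[cos(17π/60-89π/180) + cos(17π/60+89π/180)]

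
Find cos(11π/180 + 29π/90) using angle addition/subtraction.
cos(11π/180 + 29π/90) = cos 11π/180 cos 29π/90 - sin 11π/180 sin 29π/90 = 0.3584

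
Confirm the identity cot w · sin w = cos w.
LHS = (cos w/sin w) · sin w = cos w = RHS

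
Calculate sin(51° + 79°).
sin(51° + 79°) = sin 51° cos 79° + cos 51° sin 79° = 0.766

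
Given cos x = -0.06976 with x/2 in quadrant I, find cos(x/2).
cos(x/2) = ±√((1 + cos x)/2); positive since x/2 ∈ QI, so cos(x/2) = 0.682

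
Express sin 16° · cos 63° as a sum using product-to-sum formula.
sin 16° cos 63° = (1/2)[sin(16°+63°) + sin(16°-63°)]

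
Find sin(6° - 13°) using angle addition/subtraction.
sin(6° - 13°) = sin 6° cos 13° - cos 6° sin 13° = -0.1219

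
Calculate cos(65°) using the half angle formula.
cos(65°) = √((1 + cos 130°)/2) = 0.4226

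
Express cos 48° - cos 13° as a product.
cos 48° - cos 13° = -2 sin(30.5°) sin(17.5°)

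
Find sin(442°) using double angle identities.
sin(442°) = 2 sin 221° cos 221° = 0.9903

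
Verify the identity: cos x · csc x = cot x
LHS = cos x · (1/sin x) = cos x/sin x = cot x = RHS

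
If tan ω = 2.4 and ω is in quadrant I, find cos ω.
cos ω = 0.3846 (using tan²ω + 1 = sec²ω)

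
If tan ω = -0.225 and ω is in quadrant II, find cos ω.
cos ω = -0.9756 (using tan²ω + 1 = sec²ω)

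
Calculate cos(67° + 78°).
cos(67° + 78°) = cos 67° cos 78° - sin 67° sin 78° = -0.8192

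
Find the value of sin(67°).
sin(67°) = 0.9205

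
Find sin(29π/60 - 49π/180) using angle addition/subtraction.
sin(29π/60 - 49π/180) = sin 29π/60 cos 49π/180 - cos 29π/60 sin 49π/180 = 0.6157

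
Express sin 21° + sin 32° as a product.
sin 21° + sin 32° = 2 sin(26.5°) cos(-5.5°)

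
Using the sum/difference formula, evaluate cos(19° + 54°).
cos(19° + 54°) = cos 19° cos 54° - sin 19° sin 54° = 0.2924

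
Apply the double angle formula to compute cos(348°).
cos(348°) = cos²174° - sin²174° = 0.9781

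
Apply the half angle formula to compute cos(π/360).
cos(π/360) = √((1 + cos π/180)/2) = 1.0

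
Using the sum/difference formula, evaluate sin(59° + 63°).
sin(59° + 63°) = sin 59° cos 63° + cos 59° sin 63° = 0.848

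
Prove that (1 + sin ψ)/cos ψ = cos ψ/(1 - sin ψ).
LHS = (1 + sin ψ)(1 - sin ψ) / (cos ψ(1 - sin ψ)) = (1 - sin²ψ) / (cos ψ(1 - sin ψ)) = cos²ψ / (cos ψ(1 - sin ψ)) = cos ψ/(1 - sin ψ) = RHS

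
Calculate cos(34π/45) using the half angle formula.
cos(34π/45) = -√((1 + cos 68π/45)/2) = -0.7193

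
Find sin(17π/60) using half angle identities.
sin(17π/60) = √((1 - cos 17π/30)/2) = 0.7771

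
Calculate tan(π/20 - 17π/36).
tan(π/20 - 17π/36) = (tan π/20 - tan 17π/36)/(1 + tan π/20 tan 17π/36) = -4.011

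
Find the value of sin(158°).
sin(158°) = 0.3746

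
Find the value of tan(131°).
tan(131°) = -1.15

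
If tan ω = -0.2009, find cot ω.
cot ω = 1/tan ω = -4.978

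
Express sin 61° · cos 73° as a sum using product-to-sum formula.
sin 61° cos 73° = (1/2)[sin(61°+73°) + sin(61°-73°)]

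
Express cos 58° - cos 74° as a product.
cos 58° - cos 74° = -2 sin(66°) sin(-8°)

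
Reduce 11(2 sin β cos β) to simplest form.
11(2 sin β cos β) = 11(sin(2β)) (using Double angle)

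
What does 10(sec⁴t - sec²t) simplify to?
10(sec⁴t - sec²t) = 10(tan⁴t + tan²t) (using Pythagorean)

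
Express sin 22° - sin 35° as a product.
sin 22° - sin 35° = 2 cos(28.5°) sin(-6.5°)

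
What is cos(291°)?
cos(291°) = 0.3584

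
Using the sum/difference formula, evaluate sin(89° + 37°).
sin(89° + 37°) = sin 89° cos 37° + cos 89° sin 37° = 0.809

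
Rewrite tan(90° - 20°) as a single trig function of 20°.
tan(90° - 20°) = cot(20°)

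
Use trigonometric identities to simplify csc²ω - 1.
csc²ω - 1 = cot²ω (using Pythagorean identity)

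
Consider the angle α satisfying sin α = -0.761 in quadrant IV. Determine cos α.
cos α = √(1 - sin²α) = 0.6488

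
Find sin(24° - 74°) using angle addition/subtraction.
sin(24° - 74°) = sin 24° cos 74° - cos 24° sin 74° = -0.766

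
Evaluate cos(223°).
cos(223°) = -0.7314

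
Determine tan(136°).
tan(136°) = -0.9657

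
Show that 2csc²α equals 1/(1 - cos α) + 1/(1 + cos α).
RHS = [(1 + cos α) + (1 - cos α)] / [(1 - cos α)(1 + cos α)] = 2/(1 - cos²α) = 2/sin²α = 2csc²α = LHS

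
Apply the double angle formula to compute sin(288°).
sin(288°) = 2 sin 144° cos 144° = -0.9511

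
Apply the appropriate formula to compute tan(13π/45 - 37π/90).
tan(13π/45 - 37π/90) = (tan 13π/45 - tan 37π/90)/(1 + tan 13π/45 tan 37π/90) = -0.404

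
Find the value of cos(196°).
cos(196°) = -0.9613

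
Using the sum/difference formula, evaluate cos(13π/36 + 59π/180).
cos(13π/36 + 59π/180) = cos 13π/36 cos 59π/180 - sin 13π/36 sin 59π/180 = -0.5592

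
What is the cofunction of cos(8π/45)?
cos(8π/45) = sin(π/2 - 8π/45) = sin(29π/90)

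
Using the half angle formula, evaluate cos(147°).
cos(147°) = -√((1 + cos 294°)/2) = -0.8387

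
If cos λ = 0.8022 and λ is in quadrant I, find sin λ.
sin λ = 0.5971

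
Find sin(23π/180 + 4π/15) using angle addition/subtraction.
sin(23π/180 + 4π/15) = sin 23π/180 cos 4π/15 + cos 23π/180 sin 4π/15 = 0.9455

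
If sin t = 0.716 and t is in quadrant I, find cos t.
cos t = 0.6981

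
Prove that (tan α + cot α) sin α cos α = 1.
LHS = (sin α/cos α + cos α/sin α) sin α cos α = ((sin²α + cos²α)/(sin α cos α)) · sin α cos α = sin²α + cos²α = 1 = RHS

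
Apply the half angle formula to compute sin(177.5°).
sin(177.5°) = √((1 - cos 355°)/2) = 0.04362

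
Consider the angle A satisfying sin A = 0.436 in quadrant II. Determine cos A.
cos A = ±√(1 - sin²A) = -0.8999 (negative in QII)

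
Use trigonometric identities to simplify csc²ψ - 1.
csc²ψ - 1 = cot²ψ (using Pythagorean identity)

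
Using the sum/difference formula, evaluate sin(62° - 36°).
sin(62° - 36°) = sin 62° cos 36° - cos 62° sin 36° = 0.4384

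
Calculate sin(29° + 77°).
sin(29° + 77°) = sin 29° cos 77° + cos 29° sin 77° = 0.9613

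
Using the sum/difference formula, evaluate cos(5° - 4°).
cos(5° - 4°) = cos 5° cos 4° + sin 5° sin 4° = 0.9998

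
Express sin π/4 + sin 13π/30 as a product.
sin π/4 + sin 13π/30 = 2 sin(41π/120) cos(-11π/120)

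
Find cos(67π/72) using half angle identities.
cos(67π/72) = -√((1 + cos 67π/36)/2) = -0.9763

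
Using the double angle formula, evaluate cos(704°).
cos(704°) = cos²352° - sin²352° = 0.9613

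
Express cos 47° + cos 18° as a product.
cos 47° + cos 18° = 2 cos(32.5°) cos(14.5°)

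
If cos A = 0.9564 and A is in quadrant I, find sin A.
sin A = 0.2921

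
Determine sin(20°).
sin(20°) = 0.342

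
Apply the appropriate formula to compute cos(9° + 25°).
cos(9° + 25°) = cos 9° cos 25° - sin 9° sin 25° = 0.829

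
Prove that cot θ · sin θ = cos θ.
LHS = (cos θ/sin θ) · sin θ = cos θ = RHS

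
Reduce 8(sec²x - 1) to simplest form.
8(sec²x - 1) = 8(tan²x) (using Pythagorean identity)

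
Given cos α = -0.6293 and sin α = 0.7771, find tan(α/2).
tan(α/2) = sin α / (1 + cos α) = 2.096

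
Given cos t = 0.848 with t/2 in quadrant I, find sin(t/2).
sin(t/2) = ±√((1 - cos t)/2); positive since t/2 ∈ QI, so sin(t/2) = 0.2757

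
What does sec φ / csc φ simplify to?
sec φ / csc φ = tan φ (using Reciprocal identities)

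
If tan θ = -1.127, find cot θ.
cot θ = 1/tan θ = -0.8873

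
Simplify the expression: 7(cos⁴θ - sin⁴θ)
7(cos⁴θ - sin⁴θ) = 7(cos(2θ)) (using Factoring + double angle)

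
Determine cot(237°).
cot(237°) = 0.6494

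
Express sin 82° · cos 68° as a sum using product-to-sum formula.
sin 82° cos 68° = (1/2)[sin(82°+68°) + sin(82°-68°)]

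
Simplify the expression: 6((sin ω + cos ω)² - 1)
6((sin ω + cos ω)² - 1) = 6(sin(2ω)) (using Pythagorean + double angle)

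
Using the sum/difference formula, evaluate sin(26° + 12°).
sin(26° + 12°) = sin 26° cos 12° + cos 26° sin 12° = 0.6157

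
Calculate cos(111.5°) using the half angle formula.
cos(111.5°) = -√((1 + cos 223°)/2) = -0.3665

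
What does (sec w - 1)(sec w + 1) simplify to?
(sec w - 1)(sec w + 1) = tan²w (using Diff. of squares)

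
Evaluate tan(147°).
tan(147°) = -0.6494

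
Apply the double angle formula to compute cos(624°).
cos(624°) = cos²312° - sin²312° = -0.1045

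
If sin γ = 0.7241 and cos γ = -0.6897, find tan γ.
tan γ = sin γ / cos γ = -1.05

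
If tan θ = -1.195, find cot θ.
cot θ = 1/tan θ = -0.8368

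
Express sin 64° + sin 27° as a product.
sin 64° + sin 27° = 2 sin(45.5°) cos(18.5°)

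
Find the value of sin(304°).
sin(304°) = -0.829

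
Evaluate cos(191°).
cos(191°) = -0.9816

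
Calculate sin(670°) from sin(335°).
sin(670°) = 2 sin 335° cos 335° = -0.766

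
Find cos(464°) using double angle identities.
cos(464°) = 1 - 2sin²232° = -0.2419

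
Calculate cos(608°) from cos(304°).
cos(608°) = cos²304° - sin²304° = -0.3746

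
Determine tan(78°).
tan(78°) = 4.705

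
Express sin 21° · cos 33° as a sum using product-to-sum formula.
sin 21° cos 33° = (1/2)[sin(21°+33°) + sin(21°-33°)]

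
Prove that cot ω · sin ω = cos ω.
LHS = (cos ω/sin ω) · sin ω = cos ω = RHS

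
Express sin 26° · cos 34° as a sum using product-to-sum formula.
sin 26° cos 34° = (1/2)[sin(26°+34°) + sin(26°-34°)]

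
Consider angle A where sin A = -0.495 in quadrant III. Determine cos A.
cos A = ±√(1 - sin²A) = -0.8689 (negative in QIII)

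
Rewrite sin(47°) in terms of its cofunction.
sin(47°) = cos(90° - 47°) = cos(43°)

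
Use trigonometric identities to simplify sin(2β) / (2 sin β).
sin(2β) / (2 sin β) = cos β (using Double angle)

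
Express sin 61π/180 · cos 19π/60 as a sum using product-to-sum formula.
sin 61π/180 cos 19π/60 = (1/2)[sin(61π/180+19π/60) + sin(61π/180-19π/60)]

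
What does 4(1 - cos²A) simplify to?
4(1 - cos²A) = 4(sin²A) (using Pythagorean identity)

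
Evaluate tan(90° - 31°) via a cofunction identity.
tan(90° - 31°) = cot(31°) = 1.664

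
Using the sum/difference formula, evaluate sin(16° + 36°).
sin(16° + 36°) = sin 16° cos 36° + cos 16° sin 36° = 0.788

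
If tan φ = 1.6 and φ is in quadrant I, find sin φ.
sin φ = 0.848 (using tan²φ + 1 = sec²φ)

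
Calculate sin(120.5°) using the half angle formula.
sin(120.5°) = √((1 - cos 241°)/2) = 0.8616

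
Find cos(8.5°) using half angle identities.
cos(8.5°) = √((1 + cos 17°)/2) = 0.989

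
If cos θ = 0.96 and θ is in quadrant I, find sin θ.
sin θ = 0.28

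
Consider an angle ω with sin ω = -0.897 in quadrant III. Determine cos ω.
cos ω = ±√(1 - sin²ω) = -0.442 (negative in QIII)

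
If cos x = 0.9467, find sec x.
sec x = 1/cos x = 1.056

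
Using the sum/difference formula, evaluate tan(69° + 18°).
tan(69° + 18°) = (tan 69° + tan 18°)/(1 - tan 69° tan 18°) = 19.08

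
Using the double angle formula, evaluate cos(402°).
cos(402°) = 1 - 2sin²201° = 0.7431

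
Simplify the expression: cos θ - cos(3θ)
cos θ - cos(3θ) = 2 sin(2θ) sin θ (using Sum-to-product)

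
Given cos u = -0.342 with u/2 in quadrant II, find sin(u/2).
sin(u/2) = ±√((1 - cos u)/2); positive since u/2 ∈ QII, so sin(u/2) = 0.8191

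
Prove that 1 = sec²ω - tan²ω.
RHS = 1/cos²ω - sin²ω/cos²ω = (1 - sin²ω)/cos²ω = cos²ω/cos²ω = 1 = LHS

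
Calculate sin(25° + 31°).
sin(25° + 31°) = sin 25° cos 31° + cos 25° sin 31° = 0.829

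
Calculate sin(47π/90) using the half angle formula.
sin(47π/90) = √((1 - cos 47π/45)/2) = 0.9976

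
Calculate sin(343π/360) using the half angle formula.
sin(343π/360) = √((1 - cos 343π/180)/2) = 0.1478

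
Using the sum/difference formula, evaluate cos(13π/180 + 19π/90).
cos(13π/180 + 19π/90) = cos 13π/180 cos 19π/90 - sin 13π/180 sin 19π/90 = 0.6293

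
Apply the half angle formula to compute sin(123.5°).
sin(123.5°) = √((1 - cos 247°)/2) = 0.8339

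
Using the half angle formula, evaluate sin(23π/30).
sin(23π/30) = √((1 - cos 23π/15)/2) = 0.6691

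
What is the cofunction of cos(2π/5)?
cos(2π/5) = sin(π/2 - 2π/5) = sin(π/10)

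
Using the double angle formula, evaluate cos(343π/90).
cos(343π/90) = cos²343π/180 - sin²343π/180 = 0.829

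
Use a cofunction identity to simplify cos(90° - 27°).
cos(90° - 27°) = sin(27°)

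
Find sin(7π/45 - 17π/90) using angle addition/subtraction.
sin(7π/45 - 17π/90) = sin 7π/45 cos 17π/90 - cos 7π/45 sin 17π/90 = -0.1045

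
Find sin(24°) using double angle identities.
sin(24°) = 2 sin 12° cos 12° = 0.4067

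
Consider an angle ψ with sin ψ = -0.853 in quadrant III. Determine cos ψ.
cos ψ = ±√(1 - sin²ψ) = -0.5219 (negative in QIII)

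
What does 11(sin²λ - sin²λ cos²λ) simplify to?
11(sin²λ - sin²λ cos²λ) = 11(sin⁴λ) (using Factoring)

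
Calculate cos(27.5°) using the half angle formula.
cos(27.5°) = √((1 + cos 55°)/2) = 0.887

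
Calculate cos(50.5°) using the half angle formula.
cos(50.5°) = √((1 + cos 101°)/2) = 0.6361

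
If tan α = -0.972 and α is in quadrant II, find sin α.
sin α = 0.697 (using tan²α + 1 = sec²α)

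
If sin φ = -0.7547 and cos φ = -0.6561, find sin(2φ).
sin(2φ) = 2 sin φ cos φ = 0.9903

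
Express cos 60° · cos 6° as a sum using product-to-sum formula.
cos 60° cos 6° = (1/2)[cos(60°-6°) + cos(60°+6°)]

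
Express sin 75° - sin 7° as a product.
sin 75° - sin 7° = 2 cos(41°) sin(34°)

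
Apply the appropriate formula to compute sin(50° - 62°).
sin(50° - 62°) = sin 50° cos 62° - cos 50° sin 62° = -0.2079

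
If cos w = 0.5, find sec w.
sec w = 1/cos w = 2.0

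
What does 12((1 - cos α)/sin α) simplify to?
12((1 - cos α)/sin α) = 12(tan(α/2)) (using Half angle)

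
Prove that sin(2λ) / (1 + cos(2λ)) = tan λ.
LHS = 2 sin λ cos λ / (2cos²λ) = sin λ/cos λ = tan λ = RHS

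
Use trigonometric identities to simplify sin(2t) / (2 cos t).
sin(2t) / (2 cos t) = sin t (using Double angle)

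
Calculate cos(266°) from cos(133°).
cos(266°) = cos²133° - sin²133° = -0.06976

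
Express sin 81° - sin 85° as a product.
sin 81° - sin 85° = 2 cos(83°) sin(-2°)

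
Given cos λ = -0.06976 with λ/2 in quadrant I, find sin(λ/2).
sin(λ/2) = ±√((1 - cos λ)/2); positive since λ/2 ∈ QI, so sin(λ/2) = 0.7314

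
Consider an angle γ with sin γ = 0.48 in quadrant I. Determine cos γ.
cos γ = √(1 - sin²γ) = 0.8773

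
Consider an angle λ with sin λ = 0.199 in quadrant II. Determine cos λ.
cos λ = ±√(1 - sin²λ) = -0.98 (negative in QII)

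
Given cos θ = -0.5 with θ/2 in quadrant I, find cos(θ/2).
cos(θ/2) = ±√((1 + cos θ)/2); positive since θ/2 ∈ QI, so cos(θ/2) = 1/2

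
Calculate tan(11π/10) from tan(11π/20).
tan(11π/10) = 2 tan 11π/20 / (1 - tan²11π/20) = 0.3249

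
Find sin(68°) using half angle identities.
sin(68°) = √((1 - cos 136°)/2) = 0.9272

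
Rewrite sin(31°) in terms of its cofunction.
sin(31°) = cos(90° - 31°) = cos(59°)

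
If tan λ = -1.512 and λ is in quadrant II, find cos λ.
cos λ = -0.5516 (using tan²λ + 1 = sec²λ)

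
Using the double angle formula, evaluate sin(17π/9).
sin(17π/9) = 2 sin 17π/18 cos 17π/18 = -0.342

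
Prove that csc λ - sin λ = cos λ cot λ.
LHS = 1/sin λ - sin λ = (1 - sin²λ)/sin λ = cos²λ/sin λ = cos λ · (cos λ/sin λ) = cos λ cot λ = RHS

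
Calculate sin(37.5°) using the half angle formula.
sin(37.5°) = √((1 - cos 75°)/2) = 0.6088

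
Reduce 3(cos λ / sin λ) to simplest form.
3(cos λ / sin λ) = 3(cot λ) (using Quotient identity)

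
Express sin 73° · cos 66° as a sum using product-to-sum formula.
sin 73° cos 66° = (1/2)[sin(73°+66°) + sin(73°-66°)]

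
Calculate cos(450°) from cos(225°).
cos(450°) = cos²225° - sin²225° = 0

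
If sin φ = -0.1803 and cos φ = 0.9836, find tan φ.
tan φ = sin φ / cos φ = -0.1833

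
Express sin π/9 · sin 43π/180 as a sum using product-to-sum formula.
sin π/9 sin 43π/180 = (1/2)[cos(π/9-43π/180) - cos(π/9+43π/180)]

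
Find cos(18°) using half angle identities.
cos(18°) = √((1 + cos 36°)/2) = 0.9511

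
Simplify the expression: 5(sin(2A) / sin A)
5(sin(2A) / sin A) = 5(2 cos A) (using Double angle)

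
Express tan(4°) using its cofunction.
tan(4°) = cot(90° - 4°) = cot(86°)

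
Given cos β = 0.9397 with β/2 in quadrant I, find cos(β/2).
cos(β/2) = ±√((1 + cos β)/2); positive since β/2 ∈ QI, so cos(β/2) = 0.9848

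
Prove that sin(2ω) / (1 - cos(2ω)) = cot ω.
LHS = 2 sin ω cos ω / (2sin²ω) = cos ω/sin ω = cot ω = RHS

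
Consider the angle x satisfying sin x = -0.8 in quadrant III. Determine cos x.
cos x = ±√(1 - sin²x) = -0.6 (negative in QIII)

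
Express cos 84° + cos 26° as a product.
cos 84° + cos 26° = 2 cos(55°) cos(29°)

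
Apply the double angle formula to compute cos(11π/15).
cos(11π/15) = cos²11π/30 - sin²11π/30 = -0.6691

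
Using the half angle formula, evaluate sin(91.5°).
sin(91.5°) = √((1 - cos 183°)/2) = 0.9997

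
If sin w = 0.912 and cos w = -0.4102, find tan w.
tan w = sin w / cos w = -2.223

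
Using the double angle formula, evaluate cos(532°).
cos(532°) = cos²266° - sin²266° = -0.9903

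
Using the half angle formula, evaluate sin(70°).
sin(70°) = √((1 - cos 140°)/2) = 0.9397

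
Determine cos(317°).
cos(317°) = 0.7314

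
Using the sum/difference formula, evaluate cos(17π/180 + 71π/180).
cos(17π/180 + 71π/180) = cos 17π/180 cos 71π/180 - sin 17π/180 sin 71π/180 = 0.0349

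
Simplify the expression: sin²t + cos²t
sin²t + cos²t = 1 (using Pythagorean identity)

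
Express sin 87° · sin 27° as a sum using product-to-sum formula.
sin 87° sin 27° = (1/2)[cos(87°-27°) - cos(87°+27°)]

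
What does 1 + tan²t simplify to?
1 + tan²t = sec²t (using Pythagorean identity)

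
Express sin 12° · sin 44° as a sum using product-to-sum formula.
sin 12° sin 44° = (1/2)[cos(12°-44°) - cos(12°+44°)]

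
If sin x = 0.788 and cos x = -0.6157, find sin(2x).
sin(2x) = 2 sin x cos x = -0.9703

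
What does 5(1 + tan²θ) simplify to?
5(1 + tan²θ) = 5(sec²θ) (using Pythagorean identity)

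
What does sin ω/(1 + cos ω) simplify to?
sin ω/(1 + cos ω) = tan(ω/2) (using Half angle)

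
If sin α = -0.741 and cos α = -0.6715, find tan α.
tan α = sin α / cos α = 1.103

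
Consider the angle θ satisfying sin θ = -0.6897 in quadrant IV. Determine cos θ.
cos θ = √(1 - sin²θ) = 0.7241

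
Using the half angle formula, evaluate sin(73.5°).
sin(73.5°) = √((1 - cos 147°)/2) = 0.9588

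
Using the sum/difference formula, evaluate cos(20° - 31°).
cos(20° - 31°) = cos 20° cos 31° + sin 20° sin 31° = 0.9816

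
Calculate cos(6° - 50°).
cos(6° - 50°) = cos 6° cos 50° + sin 6° sin 50° = 0.7193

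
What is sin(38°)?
sin(38°) = 0.6157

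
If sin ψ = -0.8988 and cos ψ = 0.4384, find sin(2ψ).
sin(2ψ) = 2 sin ψ cos ψ = -0.7881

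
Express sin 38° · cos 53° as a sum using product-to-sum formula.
sin 38° cos 53° = (1/2)[sin(38°+53°) + sin(38°-53°)]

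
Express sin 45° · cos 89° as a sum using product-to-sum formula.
sin 45° cos 89° = (1/2)[sin(45°+89°) + sin(45°-89°)]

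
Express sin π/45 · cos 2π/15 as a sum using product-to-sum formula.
sin π/45 cos 2π/15 = (1/2)[sin(π/45+2π/15) + sin(π/45-2π/15)]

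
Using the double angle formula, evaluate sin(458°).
sin(458°) = 2 sin 229° cos 229° = 0.9903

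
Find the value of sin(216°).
sin(216°) = -0.5878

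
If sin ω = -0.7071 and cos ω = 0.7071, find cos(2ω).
cos(2ω) = cos²ω - sin²ω = 0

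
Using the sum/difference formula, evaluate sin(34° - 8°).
sin(34° - 8°) = sin 34° cos 8° - cos 34° sin 8° = 0.4384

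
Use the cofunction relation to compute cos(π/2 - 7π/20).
cos(π/2 - 7π/20) = sin(7π/20) = 0.891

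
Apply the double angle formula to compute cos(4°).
cos(4°) = cos²2° - sin²2° = 0.9976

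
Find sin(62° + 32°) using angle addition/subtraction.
sin(62° + 32°) = sin 62° cos 32° + cos 62° sin 32° = 0.9976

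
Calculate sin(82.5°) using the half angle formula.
sin(82.5°) = √((1 - cos 165°)/2) = 0.9914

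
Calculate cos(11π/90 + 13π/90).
cos(11π/90 + 13π/90) = cos 11π/90 cos 13π/90 - sin 11π/90 sin 13π/90 = 0.6691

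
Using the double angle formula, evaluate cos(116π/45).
cos(116π/45) = cos²58π/45 - sin²58π/45 = -0.2419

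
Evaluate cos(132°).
cos(132°) = -0.6691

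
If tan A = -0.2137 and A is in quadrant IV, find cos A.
cos A = 0.9779 (using tan²A + 1 = sec²A)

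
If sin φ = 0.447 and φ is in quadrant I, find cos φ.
cos φ = 0.8945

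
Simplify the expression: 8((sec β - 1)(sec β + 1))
8((sec β - 1)(sec β + 1)) = 8(tan²β) (using Diff. of squares)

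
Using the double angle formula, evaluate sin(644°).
sin(644°) = 2 sin 322° cos 322° = -0.9703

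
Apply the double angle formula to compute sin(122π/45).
sin(122π/45) = 2 sin 61π/45 cos 61π/45 = 0.788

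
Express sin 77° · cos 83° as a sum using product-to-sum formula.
sin 77° cos 83° = (1/2)[sin(77°+83°) + sin(77°-83°)]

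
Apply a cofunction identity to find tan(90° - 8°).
tan(90° - 8°) = cot(8°) = 7.115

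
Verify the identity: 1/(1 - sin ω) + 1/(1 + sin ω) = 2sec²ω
LHS = [(1 + sin ω) + (1 - sin ω)] / [(1 - sin ω)(1 + sin ω)] = 2/(1 - sin²ω) = 2/cos²ω = 2sec²ω = RHS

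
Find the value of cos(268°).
cos(268°) = -0.0349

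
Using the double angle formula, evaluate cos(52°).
cos(52°) = 1 - 2sin²26° = 0.6157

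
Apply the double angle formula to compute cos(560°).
cos(560°) = cos²280° - sin²280° = -0.9397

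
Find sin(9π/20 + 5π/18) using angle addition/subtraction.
sin(9π/20 + 5π/18) = sin 9π/20 cos 5π/18 + cos 9π/20 sin 5π/18 = 0.7547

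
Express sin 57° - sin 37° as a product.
sin 57° - sin 37° = 2 cos(47°) sin(10°)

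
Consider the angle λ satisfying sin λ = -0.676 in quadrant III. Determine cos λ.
cos λ = ±√(1 - sin²λ) = -0.7369 (negative in QIII)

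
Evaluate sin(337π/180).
sin(337π/180) = -0.3907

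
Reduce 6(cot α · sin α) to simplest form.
6(cot α · sin α) = 6(cos α) (using Quotient identity)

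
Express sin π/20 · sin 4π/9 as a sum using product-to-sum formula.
sin π/20 sin 4π/9 = (1/2)[cos(π/20-4π/9) - cos(π/20+4π/9)]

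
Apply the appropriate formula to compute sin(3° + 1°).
sin(3° + 1°) = sin 3° cos 1° + cos 3° sin 1° = 0.06976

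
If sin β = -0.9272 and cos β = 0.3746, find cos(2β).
cos(2β) = cos²β - sin²β = -0.7194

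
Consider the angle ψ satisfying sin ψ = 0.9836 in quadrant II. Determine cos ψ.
cos ψ = ±√(1 - sin²ψ) = -0.1804 (negative in QII)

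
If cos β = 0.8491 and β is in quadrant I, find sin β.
sin β = 0.5282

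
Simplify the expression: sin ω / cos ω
sin ω / cos ω = tan ω (using Quotient identity)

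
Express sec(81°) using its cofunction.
sec(81°) = csc(90° - 81°) = csc(9°)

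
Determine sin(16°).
sin(16°) = 0.2756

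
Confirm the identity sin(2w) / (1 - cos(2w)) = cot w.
LHS = 2 sin w cos w / (2sin²w) = cos w/sin w = cot w = RHS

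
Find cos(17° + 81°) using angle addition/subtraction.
cos(17° + 81°) = cos 17° cos 81° - sin 17° sin 81° = -0.1392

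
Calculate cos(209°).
cos(209°) = -0.8746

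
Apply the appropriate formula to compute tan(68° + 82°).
tan(68° + 82°) = (tan 68° + tan 82°)/(1 - tan 68° tan 82°) = -√3/3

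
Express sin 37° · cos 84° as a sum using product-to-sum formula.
sin 37° cos 84° = (1/2)[sin(37°+84°) + sin(37°-84°)]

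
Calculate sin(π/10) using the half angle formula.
sin(π/10) = √((1 - cos π/5)/2) = 0.309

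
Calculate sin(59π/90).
sin(59π/90) = 0.8829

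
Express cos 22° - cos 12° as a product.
cos 22° - cos 12° = -2 sin(17°) sin(5°)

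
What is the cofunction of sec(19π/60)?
sec(19π/60) = csc(π/2 - 19π/60) = csc(11π/60)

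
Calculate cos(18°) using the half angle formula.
cos(18°) = √((1 + cos 36°)/2) = 0.9511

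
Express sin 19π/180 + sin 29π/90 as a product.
sin 19π/180 + sin 29π/90 = 2 sin(77π/360) cos(-13π/120)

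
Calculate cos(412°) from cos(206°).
cos(412°) = 2cos²206° - 1 = 0.6157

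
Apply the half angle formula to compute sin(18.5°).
sin(18.5°) = √((1 - cos 37°)/2) = 0.3173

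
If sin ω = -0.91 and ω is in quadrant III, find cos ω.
cos ω = -0.4146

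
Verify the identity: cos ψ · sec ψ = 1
LHS = cos ψ · (1/cos ψ) = 1 = RHS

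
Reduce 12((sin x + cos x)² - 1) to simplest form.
12((sin x + cos x)² - 1) = 12(sin(2x)) (using Pythagorean + double angle)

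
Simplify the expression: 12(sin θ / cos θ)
12(sin θ / cos θ) = 12(tan θ) (using Quotient identity)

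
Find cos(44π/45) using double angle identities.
cos(44π/45) = cos²22π/45 - sin²22π/45 = -0.9976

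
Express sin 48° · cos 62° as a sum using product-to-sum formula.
sin 48° cos 62° = (1/2)[sin(48°+62°) + sin(48°-62°)]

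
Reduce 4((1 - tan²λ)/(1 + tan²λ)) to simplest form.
4((1 - tan²λ)/(1 + tan²λ)) = 4(cos(2λ)) (using Double angle)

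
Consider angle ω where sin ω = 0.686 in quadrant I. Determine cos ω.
cos ω = √(1 - sin²ω) = 0.7276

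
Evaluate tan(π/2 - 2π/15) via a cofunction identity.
tan(π/2 - 2π/15) = cot(2π/15) = 2.246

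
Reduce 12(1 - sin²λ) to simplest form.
12(1 - sin²λ) = 12(cos²λ) (using Pythagorean identity)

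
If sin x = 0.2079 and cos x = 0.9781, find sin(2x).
sin(2x) = 2 sin x cos x = 0.4067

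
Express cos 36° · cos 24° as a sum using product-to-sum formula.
cos 36° cos 24° = (1/2)[cos(36°-24°) + cos(36°+24°)]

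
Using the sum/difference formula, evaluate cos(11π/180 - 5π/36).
cos(11π/180 - 5π/36) = cos 11π/180 cos 5π/36 + sin 11π/180 sin 5π/36 = 0.9703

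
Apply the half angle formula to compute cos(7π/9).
cos(7π/9) = -√((1 + cos 14π/9)/2) = -0.766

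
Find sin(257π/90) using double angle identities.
sin(257π/90) = 2 sin 257π/180 cos 257π/180 = 0.4384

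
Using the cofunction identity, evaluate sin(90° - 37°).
sin(90° - 37°) = cos(37°) = 0.7986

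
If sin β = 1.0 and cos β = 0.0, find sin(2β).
sin(2β) = 2 sin β cos β = 0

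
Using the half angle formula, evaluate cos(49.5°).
cos(49.5°) = √((1 + cos 99°)/2) = 0.6494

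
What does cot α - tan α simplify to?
cot α - tan α = 2 cot(2α) (using Double angle)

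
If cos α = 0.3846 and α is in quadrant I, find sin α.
sin α = 0.9231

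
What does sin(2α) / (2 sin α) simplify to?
sin(2α) / (2 sin α) = cos α (using Double angle)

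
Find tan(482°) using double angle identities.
tan(482°) = 2 tan 241° / (1 - tan²241°) = -1.6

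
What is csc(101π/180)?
csc(101π/180) = 1.019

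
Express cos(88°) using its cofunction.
cos(88°) = sin(90° - 88°) = sin(2°)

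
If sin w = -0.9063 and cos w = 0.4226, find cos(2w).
cos(2w) = cos²w - sin²w = -0.6428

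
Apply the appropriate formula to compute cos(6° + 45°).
cos(6° + 45°) = cos 6° cos 45° - sin 6° sin 45° = 0.6293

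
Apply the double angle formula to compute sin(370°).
sin(370°) = 2 sin 185° cos 185° = 0.1736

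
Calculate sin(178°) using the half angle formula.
sin(178°) = √((1 - cos 356°)/2) = 0.0349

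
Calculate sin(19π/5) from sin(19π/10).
sin(19π/5) = 2 sin 19π/10 cos 19π/10 = -0.5878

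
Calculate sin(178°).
sin(178°) = 0.0349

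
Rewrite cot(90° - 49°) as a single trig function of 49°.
cot(90° - 49°) = tan(49°)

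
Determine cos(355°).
cos(355°) = 0.9962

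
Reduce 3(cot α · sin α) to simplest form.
3(cot α · sin α) = 3(cos α) (using Quotient identity)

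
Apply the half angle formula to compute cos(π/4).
cos(π/4) = √((1 + cos π/2)/2) = √2/2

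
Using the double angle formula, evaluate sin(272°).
sin(272°) = 2 sin 136° cos 136° = -0.9994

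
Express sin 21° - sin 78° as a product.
sin 21° - sin 78° = 2 cos(49.5°) sin(-28.5°)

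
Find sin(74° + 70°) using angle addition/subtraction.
sin(74° + 70°) = sin 74° cos 70° + cos 74° sin 70° = 0.5878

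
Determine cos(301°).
cos(301°) = 0.515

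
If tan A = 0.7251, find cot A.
cot A = 1/tan A = 1.379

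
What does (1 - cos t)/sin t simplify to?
(1 - cos t)/sin t = tan(t/2) (using Half angle)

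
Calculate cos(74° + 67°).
cos(74° + 67°) = cos 74° cos 67° - sin 74° sin 67° = -0.7771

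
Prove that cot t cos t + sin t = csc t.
LHS = cos²t/sin t + sin t = (cos²t + sin²t)/sin t = 1/sin t = csc t = RHS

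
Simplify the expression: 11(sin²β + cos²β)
11(sin²β + cos²β) = 11 (using Pythagorean identity)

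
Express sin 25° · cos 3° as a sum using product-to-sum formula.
sin 25° cos 3° = (1/2)[sin(25°+3°) + sin(25°-3°)]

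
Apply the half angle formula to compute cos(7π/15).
cos(7π/15) = √((1 + cos 14π/15)/2) = 0.1045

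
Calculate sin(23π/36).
sin(23π/36) = 0.9063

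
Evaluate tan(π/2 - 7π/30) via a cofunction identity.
tan(π/2 - 7π/30) = cot(7π/30) = 1.111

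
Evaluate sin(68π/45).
sin(68π/45) = -0.9994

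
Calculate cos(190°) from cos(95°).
cos(190°) = cos²95° - sin²95° = -0.9848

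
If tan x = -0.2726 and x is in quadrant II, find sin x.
sin x = 0.263 (using tan²x + 1 = sec²x)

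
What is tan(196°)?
tan(196°) = 0.2867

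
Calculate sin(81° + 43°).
sin(81° + 43°) = sin 81° cos 43° + cos 81° sin 43° = 0.829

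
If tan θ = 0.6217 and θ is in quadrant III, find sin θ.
sin θ = -0.528 (using tan²θ + 1 = sec²θ)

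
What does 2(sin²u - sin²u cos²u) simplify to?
2(sin²u - sin²u cos²u) = 2(sin⁴u) (using Factoring)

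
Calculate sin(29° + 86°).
sin(29° + 86°) = sin 29° cos 86° + cos 29° sin 86° = 0.9063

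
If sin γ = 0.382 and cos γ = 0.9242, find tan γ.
tan γ = sin γ / cos γ = 0.4133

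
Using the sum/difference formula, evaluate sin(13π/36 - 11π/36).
sin(13π/36 - 11π/36) = sin 13π/36 cos 11π/36 - cos 13π/36 sin 11π/36 = 0.1736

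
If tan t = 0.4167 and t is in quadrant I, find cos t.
cos t = 0.9231 (using tan²t + 1 = sec²t)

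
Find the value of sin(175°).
sin(175°) = 0.08716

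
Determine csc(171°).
csc(171°) = 6.392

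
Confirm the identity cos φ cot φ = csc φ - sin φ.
RHS = 1/sin φ - sin φ = (1 - sin²φ)/sin φ = cos²φ/sin φ = cos φ · (cos φ/sin φ) = cos φ cot φ = LHS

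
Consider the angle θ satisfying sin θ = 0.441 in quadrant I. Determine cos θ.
cos θ = √(1 - sin²θ) = 0.8975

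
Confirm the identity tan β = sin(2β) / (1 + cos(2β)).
RHS = 2 sin β cos β / (2cos²β) = sin β/cos β = tan β = LHS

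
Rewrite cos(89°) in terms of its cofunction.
cos(89°) = sin(90° - 89°) = sin(1°)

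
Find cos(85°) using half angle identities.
cos(85°) = √((1 + cos 170°)/2) = 0.08716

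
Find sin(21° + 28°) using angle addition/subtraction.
sin(21° + 28°) = sin 21° cos 28° + cos 21° sin 28° = 0.7547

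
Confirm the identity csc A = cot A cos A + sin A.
RHS = cos²A/sin A + sin A = (cos²A + sin²A)/sin A = 1/sin A = csc A = LHS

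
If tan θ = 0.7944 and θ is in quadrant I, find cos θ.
cos θ = 0.783 (using tan²θ + 1 = sec²θ)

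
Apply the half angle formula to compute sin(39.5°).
sin(39.5°) = √((1 - cos 79°)/2) = 0.6361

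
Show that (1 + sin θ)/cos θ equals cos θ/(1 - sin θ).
LHS = (1 + sin θ)(1 - sin θ) / (cos θ(1 - sin θ)) = (1 - sin²θ) / (cos θ(1 - sin θ)) = cos²θ / (cos θ(1 - sin θ)) = cos θ/(1 - sin θ) = RHS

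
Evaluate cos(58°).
cos(58°) = 0.5299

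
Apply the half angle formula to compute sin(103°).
sin(103°) = √((1 - cos 206°)/2) = 0.9744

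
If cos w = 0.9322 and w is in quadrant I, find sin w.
sin w = 0.3619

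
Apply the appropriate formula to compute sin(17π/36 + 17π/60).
sin(17π/36 + 17π/60) = sin 17π/36 cos 17π/60 + cos 17π/36 sin 17π/60 = 0.6947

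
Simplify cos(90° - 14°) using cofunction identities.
cos(90° - 14°) = sin(14°)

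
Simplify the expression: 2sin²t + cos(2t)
2sin²t + cos(2t) = 1 (using Double angle)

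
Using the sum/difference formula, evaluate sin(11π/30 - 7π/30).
sin(11π/30 - 7π/30) = sin 11π/30 cos 7π/30 - cos 11π/30 sin 7π/30 = 0.4067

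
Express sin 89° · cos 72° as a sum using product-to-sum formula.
sin 89° cos 72° = (1/2)[sin(89°+72°) + sin(89°-72°)]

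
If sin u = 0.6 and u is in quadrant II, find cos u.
cos u = -0.8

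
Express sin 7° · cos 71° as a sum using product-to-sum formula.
sin 7° cos 71° = (1/2)[sin(7°+71°) + sin(7°-71°)]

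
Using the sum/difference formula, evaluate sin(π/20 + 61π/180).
sin(π/20 + 61π/180) = sin π/20 cos 61π/180 + cos π/20 sin 61π/180 = 0.9397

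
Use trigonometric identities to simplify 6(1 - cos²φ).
6(1 - cos²φ) = 6(sin²φ) (using Pythagorean identity)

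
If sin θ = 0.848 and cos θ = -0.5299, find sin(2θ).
sin(2θ) = 2 sin θ cos θ = -0.8987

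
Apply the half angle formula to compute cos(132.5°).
cos(132.5°) = -√((1 + cos 265°)/2) = -0.6756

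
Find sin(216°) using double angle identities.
sin(216°) = 2 sin 108° cos 108° = -0.5878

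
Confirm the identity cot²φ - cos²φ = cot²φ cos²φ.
LHS = cos²φ/sin²φ - cos²φ = cos²φ(1/sin²φ - 1) = cos²φ · (1 - sin²φ)/sin²φ = cos²φ · cos²φ/sin²φ = cos²φ · cot²φ = RHS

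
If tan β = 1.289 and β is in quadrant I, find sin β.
sin β = 0.7901 (using tan²β + 1 = sec²β)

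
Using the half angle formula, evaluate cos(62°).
cos(62°) = √((1 + cos 124°)/2) = 0.4695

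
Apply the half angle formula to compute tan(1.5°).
tan(1.5°) = sin 3° / (1 + cos 3°) = 0.02619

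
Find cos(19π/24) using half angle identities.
cos(19π/24) = -√((1 + cos 19π/12)/2) = -0.7934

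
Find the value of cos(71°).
cos(71°) = 0.3256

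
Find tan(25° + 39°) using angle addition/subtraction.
tan(25° + 39°) = (tan 25° + tan 39°)/(1 - tan 25° tan 39°) = 2.05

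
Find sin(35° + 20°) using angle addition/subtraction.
sin(35° + 20°) = sin 35° cos 20° + cos 35° sin 20° = 0.8192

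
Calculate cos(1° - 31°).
cos(1° - 31°) = cos 1° cos 31° + sin 1° sin 31° = √3/2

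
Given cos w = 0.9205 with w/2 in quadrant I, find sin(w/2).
sin(w/2) = ±√((1 - cos w)/2); positive since w/2 ∈ QI, so sin(w/2) = 0.1994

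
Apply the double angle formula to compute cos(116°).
cos(116°) = 1 - 2sin²58° = -0.4384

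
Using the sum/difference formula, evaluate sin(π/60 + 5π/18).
sin(π/60 + 5π/18) = sin π/60 cos 5π/18 + cos π/60 sin 5π/18 = 0.7986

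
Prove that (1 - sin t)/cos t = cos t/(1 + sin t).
LHS = (1 - sin t)(1 + sin t) / (cos t(1 + sin t)) = (1 - sin²t) / (cos t(1 + sin t)) = cos²t / (cos t(1 + sin t)) = cos t/(1 + sin t) = RHS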